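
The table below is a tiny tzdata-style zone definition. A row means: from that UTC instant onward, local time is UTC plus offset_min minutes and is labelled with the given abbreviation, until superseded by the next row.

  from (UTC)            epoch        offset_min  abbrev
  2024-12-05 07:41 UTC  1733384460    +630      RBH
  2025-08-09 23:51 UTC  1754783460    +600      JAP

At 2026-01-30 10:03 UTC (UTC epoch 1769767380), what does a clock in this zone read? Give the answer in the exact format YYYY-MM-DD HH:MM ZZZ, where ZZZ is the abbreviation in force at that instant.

Query: 2026-01-30 10:03 UTC
Rule 2/2 (JAP, +10:00): 2025-08-09 23:51 UTC ≤ query < +∞
10·60 + 3 + 600 = 1203 min
1203 = 0·1440 + 1203; 1203 = 20·60 + 3 → 20:03, same day
→ 2026-01-30 20:03 JAP

2026-01-30 20:03 JAP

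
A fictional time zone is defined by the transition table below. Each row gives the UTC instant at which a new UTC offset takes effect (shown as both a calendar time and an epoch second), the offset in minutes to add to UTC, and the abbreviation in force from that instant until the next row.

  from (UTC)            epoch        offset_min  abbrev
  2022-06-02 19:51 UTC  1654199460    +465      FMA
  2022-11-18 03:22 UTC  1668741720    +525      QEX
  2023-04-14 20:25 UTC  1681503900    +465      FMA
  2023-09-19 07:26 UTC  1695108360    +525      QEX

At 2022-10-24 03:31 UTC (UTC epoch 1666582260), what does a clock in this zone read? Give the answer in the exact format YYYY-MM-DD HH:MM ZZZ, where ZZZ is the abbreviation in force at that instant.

Query: 2022-10-24 03:31 UTC
Rule 1/4 (FMA, +07:45): 2022-06-02 19:51 UTC ≤ query < 2022-11-18 03:22 UTC
3·60 + 31 + 465 = 676 min
676 = 0·1440 + 676; 676 = 11·60 + 16 → 11:16, same day
→ 2022-10-24 11:16 FMA

2022-10-24 11:16 FMA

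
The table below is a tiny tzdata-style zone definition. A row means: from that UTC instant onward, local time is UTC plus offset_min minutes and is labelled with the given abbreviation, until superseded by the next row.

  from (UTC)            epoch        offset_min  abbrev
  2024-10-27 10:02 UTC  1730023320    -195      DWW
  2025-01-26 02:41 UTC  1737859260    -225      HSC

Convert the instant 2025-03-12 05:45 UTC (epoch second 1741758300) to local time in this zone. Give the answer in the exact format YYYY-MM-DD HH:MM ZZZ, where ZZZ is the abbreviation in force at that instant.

Query: 2025-03-12 05:45 UTC
Rule 2/2 (HSC, -03:45): 2025-01-26 02:41 UTC ≤ query < +∞
5·60 + 45 - 225 = 120 min
120 = 0·1440 + 120; 120 = 2·60 + 0 → 02:00, same day
→ 2025-03-12 02:00 HSC

2025-03-12 02:00 HSC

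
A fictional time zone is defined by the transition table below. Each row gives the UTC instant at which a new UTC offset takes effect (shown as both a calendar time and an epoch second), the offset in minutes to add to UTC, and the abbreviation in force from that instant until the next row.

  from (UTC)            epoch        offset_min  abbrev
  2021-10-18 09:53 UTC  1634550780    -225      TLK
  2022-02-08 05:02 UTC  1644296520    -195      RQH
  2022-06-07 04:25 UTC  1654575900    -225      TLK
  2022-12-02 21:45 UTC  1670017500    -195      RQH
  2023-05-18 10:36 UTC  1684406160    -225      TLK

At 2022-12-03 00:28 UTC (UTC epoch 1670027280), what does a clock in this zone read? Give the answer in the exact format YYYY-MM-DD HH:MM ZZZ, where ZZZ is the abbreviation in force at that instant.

2022-12-02 21:13 RQH

Query: 2022-12-03 00:28 UTC
Rule 4/5 (RQH, -03:15): 2022-12-02 21:45 UTC ≤ query < 2023-05-18 10:36 UTC
0·60 + 28 - 195 = -167 min
-167 = -1·1440 + 1273; 1273 = 21·60 + 13 → 21:13, 2022-12-03 - 1 day = 2022-12-02
→ 2022-12-02 21:13 RQH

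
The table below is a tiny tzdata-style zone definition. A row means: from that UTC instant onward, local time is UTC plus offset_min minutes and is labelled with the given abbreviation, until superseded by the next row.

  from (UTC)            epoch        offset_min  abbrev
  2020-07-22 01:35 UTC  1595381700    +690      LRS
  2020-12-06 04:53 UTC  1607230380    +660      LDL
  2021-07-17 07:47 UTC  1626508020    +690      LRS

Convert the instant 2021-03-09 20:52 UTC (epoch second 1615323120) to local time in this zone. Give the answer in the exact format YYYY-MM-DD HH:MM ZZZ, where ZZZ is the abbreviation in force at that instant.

2021-03-10 07:52 LDL

Query: 2021-03-09 20:52 UTC
Rule 2/3 (LDL, +11:00): 2020-12-06 04:53 UTC ≤ query < 2021-07-17 07:47 UTC
20·60 + 52 + 660 = 1912 min
1912 = 1·1440 + 472; 472 = 7·60 + 52 → 07:52, 2021-03-09 + 1 day = 2021-03-10
→ 2021-03-10 07:52 LDL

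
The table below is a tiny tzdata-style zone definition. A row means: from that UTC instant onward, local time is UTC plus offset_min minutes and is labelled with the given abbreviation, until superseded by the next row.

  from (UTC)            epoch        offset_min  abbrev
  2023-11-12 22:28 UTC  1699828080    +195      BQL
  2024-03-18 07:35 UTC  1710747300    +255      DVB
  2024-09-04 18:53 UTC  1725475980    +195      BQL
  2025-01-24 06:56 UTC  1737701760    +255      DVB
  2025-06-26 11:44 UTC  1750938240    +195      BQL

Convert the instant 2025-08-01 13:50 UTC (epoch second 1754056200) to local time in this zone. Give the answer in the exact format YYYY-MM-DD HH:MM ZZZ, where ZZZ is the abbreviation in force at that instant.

Query: 2025-08-01 13:50 UTC
Rule 5/5 (BQL, +03:15): 2025-06-26 11:44 UTC ≤ query < +∞
13·60 + 50 + 195 = 1025 min
1025 = 0·1440 + 1025; 1025 = 17·60 + 5 → 17:05, same day
→ 2025-08-01 17:05 BQL

2025-08-01 17:05 BQL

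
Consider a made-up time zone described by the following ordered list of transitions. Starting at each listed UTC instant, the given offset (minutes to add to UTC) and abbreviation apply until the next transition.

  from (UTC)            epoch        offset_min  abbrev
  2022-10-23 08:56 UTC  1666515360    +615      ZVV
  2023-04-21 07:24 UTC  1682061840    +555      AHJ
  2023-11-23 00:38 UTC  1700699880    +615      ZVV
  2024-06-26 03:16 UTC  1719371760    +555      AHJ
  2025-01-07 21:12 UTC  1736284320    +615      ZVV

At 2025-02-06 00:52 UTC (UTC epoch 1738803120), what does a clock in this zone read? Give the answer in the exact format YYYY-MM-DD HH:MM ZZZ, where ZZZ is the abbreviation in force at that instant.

2025-02-06 11:07 ZVV

Query: 2025-02-06 00:52 UTC
Rule 5/5 (ZVV, +10:15): 2025-01-07 21:12 UTC ≤ query < +∞
0·60 + 52 + 615 = 667 min
667 = 0·1440 + 667; 667 = 11·60 + 7 → 11:07, same day
→ 2025-02-06 11:07 ZVV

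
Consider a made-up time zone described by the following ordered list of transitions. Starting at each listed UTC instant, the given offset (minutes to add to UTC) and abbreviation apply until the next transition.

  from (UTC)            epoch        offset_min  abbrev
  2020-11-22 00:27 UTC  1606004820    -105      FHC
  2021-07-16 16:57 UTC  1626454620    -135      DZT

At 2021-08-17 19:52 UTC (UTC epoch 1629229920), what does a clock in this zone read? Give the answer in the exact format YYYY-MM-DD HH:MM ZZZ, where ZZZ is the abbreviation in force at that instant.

Query: 2021-08-17 19:52 UTC
Rule 2/2 (DZT, -02:15): 2021-07-16 16:57 UTC ≤ query < +∞
19·60 + 52 - 135 = 1057 min
1057 = 0·1440 + 1057; 1057 = 17·60 + 37 → 17:37, same day
→ 2021-08-17 17:37 DZT

2021-08-17 17:37 DZT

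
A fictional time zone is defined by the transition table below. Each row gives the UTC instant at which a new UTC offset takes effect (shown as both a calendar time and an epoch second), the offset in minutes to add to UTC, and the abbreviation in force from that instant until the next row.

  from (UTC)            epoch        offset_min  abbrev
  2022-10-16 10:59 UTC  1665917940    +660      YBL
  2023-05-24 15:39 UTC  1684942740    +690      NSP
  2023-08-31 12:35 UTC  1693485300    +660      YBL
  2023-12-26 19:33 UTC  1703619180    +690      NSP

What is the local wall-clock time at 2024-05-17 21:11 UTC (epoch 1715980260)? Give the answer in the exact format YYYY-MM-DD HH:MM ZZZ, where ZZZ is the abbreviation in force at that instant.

2024-05-18 08:41 NSP

Query: 2024-05-17 21:11 UTC
Rule 4/4 (NSP, +11:30): 2023-12-26 19:33 UTC ≤ query < +∞
21·60 + 11 + 690 = 1961 min
1961 = 1·1440 + 521; 521 = 8·60 + 41 → 08:41, 2024-05-17 + 1 day = 2024-05-18
→ 2024-05-18 08:41 NSP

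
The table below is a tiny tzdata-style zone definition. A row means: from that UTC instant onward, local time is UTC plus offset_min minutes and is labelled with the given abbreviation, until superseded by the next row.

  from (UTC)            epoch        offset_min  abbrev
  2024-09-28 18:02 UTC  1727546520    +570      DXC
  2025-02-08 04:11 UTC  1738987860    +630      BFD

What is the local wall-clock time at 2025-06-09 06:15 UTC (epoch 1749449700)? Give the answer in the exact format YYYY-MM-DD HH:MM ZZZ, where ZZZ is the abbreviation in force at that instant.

2025-06-09 16:45 BFD

Query: 2025-06-09 06:15 UTC
Rule 2/2 (BFD, +10:30): 2025-02-08 04:11 UTC ≤ query < +∞
6·60 + 15 + 630 = 1005 min
1005 = 0·1440 + 1005; 1005 = 16·60 + 45 → 16:45, same day
→ 2025-06-09 16:45 BFD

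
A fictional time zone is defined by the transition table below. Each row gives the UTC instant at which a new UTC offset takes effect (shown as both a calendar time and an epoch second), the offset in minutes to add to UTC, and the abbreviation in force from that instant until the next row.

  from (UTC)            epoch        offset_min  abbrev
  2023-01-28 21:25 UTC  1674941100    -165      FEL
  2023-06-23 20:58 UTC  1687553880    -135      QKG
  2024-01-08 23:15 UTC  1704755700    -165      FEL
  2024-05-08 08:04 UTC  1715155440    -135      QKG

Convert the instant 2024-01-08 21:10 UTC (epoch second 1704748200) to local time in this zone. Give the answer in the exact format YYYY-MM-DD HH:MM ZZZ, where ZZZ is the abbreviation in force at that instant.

2024-01-08 18:55 QKG

Query: 2024-01-08 21:10 UTC
Rule 2/4 (QKG, -02:15): 2023-06-23 20:58 UTC ≤ query < 2024-01-08 23:15 UTC
21·60 + 10 - 135 = 1135 min
1135 = 0·1440 + 1135; 1135 = 18·60 + 55 → 18:55, same day
→ 2024-01-08 18:55 QKG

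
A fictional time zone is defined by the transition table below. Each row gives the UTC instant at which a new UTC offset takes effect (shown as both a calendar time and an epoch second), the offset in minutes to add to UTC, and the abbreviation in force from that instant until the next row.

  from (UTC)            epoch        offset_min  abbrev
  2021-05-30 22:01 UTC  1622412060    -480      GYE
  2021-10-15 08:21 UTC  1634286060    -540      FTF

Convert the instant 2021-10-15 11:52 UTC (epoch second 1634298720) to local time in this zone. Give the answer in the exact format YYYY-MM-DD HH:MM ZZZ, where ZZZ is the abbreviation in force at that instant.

Query: 2021-10-15 11:52 UTC
Rule 2/2 (FTF, -09:00): 2021-10-15 08:21 UTC ≤ query < +∞
11·60 + 52 - 540 = 172 min
172 = 0·1440 + 172; 172 = 2·60 + 52 → 02:52, same day
→ 2021-10-15 02:52 FTF

2021-10-15 02:52 FTF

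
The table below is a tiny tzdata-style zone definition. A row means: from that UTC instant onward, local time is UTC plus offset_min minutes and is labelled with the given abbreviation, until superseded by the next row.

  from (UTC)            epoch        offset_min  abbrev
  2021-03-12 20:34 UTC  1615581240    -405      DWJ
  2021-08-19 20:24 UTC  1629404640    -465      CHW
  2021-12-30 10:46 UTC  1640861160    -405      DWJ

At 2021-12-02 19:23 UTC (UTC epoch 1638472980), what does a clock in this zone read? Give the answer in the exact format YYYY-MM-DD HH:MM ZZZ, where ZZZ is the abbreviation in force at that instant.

Query: 2021-12-02 19:23 UTC
Rule 2/3 (CHW, -07:45): 2021-08-19 20:24 UTC ≤ query < 2021-12-30 10:46 UTC
19·60 + 23 - 465 = 698 min
698 = 0·1440 + 698; 698 = 11·60 + 38 → 11:38, same day
→ 2021-12-02 11:38 CHW

2021-12-02 11:38 CHW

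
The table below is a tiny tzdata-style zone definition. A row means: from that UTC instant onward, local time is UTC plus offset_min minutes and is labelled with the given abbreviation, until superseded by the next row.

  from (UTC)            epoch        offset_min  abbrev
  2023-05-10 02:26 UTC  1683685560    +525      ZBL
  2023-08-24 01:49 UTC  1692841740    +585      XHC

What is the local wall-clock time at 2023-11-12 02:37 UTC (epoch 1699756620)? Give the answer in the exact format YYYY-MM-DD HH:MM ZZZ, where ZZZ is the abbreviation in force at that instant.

Query: 2023-11-12 02:37 UTC
Rule 2/2 (XHC, +09:45): 2023-08-24 01:49 UTC ≤ query < +∞
2·60 + 37 + 585 = 742 min
742 = 0·1440 + 742; 742 = 12·60 + 22 → 12:22, same day
→ 2023-11-12 12:22 XHC

2023-11-12 12:22 XHC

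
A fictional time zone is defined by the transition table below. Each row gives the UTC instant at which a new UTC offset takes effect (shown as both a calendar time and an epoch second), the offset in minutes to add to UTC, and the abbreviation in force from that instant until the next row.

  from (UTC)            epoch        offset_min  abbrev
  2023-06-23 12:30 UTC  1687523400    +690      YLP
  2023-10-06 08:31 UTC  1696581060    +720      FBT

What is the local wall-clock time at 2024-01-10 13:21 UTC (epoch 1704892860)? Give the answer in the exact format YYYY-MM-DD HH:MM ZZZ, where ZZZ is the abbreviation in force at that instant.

2024-01-11 01:21 FBT

Query: 2024-01-10 13:21 UTC
Rule 2/2 (FBT, +12:00): 2023-10-06 08:31 UTC ≤ query < +∞
13·60 + 21 + 720 = 1521 min
1521 = 1·1440 + 81; 81 = 1·60 + 21 → 01:21, 2024-01-10 + 1 day = 2024-01-11
→ 2024-01-11 01:21 FBT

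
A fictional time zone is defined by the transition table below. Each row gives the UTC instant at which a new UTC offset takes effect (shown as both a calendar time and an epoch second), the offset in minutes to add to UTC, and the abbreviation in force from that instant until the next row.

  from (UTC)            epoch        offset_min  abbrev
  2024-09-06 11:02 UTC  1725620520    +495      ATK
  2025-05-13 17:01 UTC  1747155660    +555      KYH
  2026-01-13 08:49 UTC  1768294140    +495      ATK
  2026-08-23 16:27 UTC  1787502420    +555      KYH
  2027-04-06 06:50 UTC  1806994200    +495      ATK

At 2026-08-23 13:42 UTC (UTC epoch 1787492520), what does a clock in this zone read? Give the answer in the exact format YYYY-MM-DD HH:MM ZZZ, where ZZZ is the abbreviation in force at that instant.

2026-08-23 21:57 ATK

Query: 2026-08-23 13:42 UTC
Rule 3/5 (ATK, +08:15): 2026-01-13 08:49 UTC ≤ query < 2026-08-23 16:27 UTC
13·60 + 42 + 495 = 1317 min
1317 = 0·1440 + 1317; 1317 = 21·60 + 57 → 21:57, same day
→ 2026-08-23 21:57 ATK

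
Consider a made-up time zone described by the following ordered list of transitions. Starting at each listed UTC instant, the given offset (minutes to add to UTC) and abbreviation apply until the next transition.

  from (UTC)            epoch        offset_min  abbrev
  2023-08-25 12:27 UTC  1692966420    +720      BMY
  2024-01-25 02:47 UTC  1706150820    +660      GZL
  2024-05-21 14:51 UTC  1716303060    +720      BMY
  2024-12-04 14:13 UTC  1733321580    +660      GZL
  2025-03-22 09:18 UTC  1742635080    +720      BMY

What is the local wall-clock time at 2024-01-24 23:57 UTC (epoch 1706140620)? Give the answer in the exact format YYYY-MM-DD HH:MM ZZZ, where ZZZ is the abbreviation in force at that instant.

2024-01-25 11:57 BMY

Query: 2024-01-24 23:57 UTC
Rule 1/5 (BMY, +12:00): 2023-08-25 12:27 UTC ≤ query < 2024-01-25 02:47 UTC
23·60 + 57 + 720 = 2157 min
2157 = 1·1440 + 717; 717 = 11·60 + 57 → 11:57, 2024-01-24 + 1 day = 2024-01-25
→ 2024-01-25 11:57 BMY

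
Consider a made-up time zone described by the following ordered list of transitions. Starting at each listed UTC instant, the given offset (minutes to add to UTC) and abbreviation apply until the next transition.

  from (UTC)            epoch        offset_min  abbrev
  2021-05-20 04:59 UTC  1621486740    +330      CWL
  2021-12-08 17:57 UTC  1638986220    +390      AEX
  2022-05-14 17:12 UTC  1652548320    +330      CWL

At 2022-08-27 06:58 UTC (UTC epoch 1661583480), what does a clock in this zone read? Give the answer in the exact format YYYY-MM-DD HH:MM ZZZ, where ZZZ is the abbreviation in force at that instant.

Query: 2022-08-27 06:58 UTC
Rule 3/3 (CWL, +05:30): 2022-05-14 17:12 UTC ≤ query < +∞
6·60 + 58 + 330 = 748 min
748 = 0·1440 + 748; 748 = 12·60 + 28 → 12:28, same day
→ 2022-08-27 12:28 CWL

2022-08-27 12:28 CWL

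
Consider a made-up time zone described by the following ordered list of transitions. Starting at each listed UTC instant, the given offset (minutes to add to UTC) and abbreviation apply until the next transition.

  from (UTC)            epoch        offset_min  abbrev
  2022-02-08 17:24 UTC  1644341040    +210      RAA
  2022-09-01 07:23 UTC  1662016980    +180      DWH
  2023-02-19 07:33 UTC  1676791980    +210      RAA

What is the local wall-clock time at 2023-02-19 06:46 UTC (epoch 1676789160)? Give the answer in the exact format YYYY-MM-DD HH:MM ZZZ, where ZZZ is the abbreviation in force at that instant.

2023-02-19 09:46 DWH

Query: 2023-02-19 06:46 UTC
Rule 2/3 (DWH, +03:00): 2022-09-01 07:23 UTC ≤ query < 2023-02-19 07:33 UTC
6·60 + 46 + 180 = 586 min
586 = 0·1440 + 586; 586 = 9·60 + 46 → 09:46, same day
→ 2023-02-19 09:46 DWH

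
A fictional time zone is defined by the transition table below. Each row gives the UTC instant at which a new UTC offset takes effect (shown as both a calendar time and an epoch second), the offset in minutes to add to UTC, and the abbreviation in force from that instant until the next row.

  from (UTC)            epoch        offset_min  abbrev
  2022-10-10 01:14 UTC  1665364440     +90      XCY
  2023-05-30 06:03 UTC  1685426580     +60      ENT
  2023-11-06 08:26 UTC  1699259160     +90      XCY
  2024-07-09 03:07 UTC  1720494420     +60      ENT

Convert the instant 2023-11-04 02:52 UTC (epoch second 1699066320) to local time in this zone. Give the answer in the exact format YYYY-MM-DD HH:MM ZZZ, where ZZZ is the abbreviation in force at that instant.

Query: 2023-11-04 02:52 UTC
Rule 2/4 (ENT, +01:00): 2023-05-30 06:03 UTC ≤ query < 2023-11-06 08:26 UTC
2·60 + 52 + 60 = 232 min
232 = 0·1440 + 232; 232 = 3·60 + 52 → 03:52, same day
→ 2023-11-04 03:52 ENT

2023-11-04 03:52 ENT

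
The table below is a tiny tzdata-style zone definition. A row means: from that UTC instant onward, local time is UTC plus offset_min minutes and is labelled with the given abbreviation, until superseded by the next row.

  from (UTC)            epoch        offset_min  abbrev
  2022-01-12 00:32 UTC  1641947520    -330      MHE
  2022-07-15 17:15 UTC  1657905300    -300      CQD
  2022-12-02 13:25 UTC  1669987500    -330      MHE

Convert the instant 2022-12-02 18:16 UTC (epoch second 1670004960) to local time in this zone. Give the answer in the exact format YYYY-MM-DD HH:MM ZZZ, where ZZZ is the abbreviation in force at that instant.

2022-12-02 12:46 MHE

Query: 2022-12-02 18:16 UTC
Rule 3/3 (MHE, -05:30): 2022-12-02 13:25 UTC ≤ query < +∞
18·60 + 16 - 330 = 766 min
766 = 0·1440 + 766; 766 = 12·60 + 46 → 12:46, same day
→ 2022-12-02 12:46 MHE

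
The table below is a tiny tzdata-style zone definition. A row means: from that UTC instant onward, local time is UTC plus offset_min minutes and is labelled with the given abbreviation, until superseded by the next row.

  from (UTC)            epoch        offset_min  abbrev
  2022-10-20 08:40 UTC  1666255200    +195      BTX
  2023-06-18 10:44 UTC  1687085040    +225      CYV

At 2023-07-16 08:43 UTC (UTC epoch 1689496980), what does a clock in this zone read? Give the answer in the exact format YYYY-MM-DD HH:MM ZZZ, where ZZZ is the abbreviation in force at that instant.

Query: 2023-07-16 08:43 UTC
Rule 2/2 (CYV, +03:45): 2023-06-18 10:44 UTC ≤ query < +∞
8·60 + 43 + 225 = 748 min
748 = 0·1440 + 748; 748 = 12·60 + 28 → 12:28, same day
→ 2023-07-16 12:28 CYV

2023-07-16 12:28 CYV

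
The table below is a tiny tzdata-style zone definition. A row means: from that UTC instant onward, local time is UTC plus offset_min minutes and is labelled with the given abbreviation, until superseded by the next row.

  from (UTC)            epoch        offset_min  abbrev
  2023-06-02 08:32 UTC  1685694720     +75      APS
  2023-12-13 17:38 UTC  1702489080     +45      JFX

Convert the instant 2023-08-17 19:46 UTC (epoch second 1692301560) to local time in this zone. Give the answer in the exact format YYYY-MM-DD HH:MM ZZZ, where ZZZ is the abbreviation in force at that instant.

Query: 2023-08-17 19:46 UTC
Rule 1/2 (APS, +01:15): 2023-06-02 08:32 UTC ≤ query < 2023-12-13 17:38 UTC
19·60 + 46 + 75 = 1261 min
1261 = 0·1440 + 1261; 1261 = 21·60 + 1 → 21:01, same day
→ 2023-08-17 21:01 APS

2023-08-17 21:01 APS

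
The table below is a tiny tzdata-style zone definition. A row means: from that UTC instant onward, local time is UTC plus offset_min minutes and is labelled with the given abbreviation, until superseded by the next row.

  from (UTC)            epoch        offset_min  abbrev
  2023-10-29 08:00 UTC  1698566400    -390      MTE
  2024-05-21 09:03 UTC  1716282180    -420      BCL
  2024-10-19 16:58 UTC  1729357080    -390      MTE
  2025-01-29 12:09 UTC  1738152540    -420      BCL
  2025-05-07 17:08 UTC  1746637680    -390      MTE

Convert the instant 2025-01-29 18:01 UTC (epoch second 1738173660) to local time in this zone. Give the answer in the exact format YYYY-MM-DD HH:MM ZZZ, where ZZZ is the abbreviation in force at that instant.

Query: 2025-01-29 18:01 UTC
Rule 4/5 (BCL, -07:00): 2025-01-29 12:09 UTC ≤ query < 2025-05-07 17:08 UTC
18·60 + 1 - 420 = 661 min
661 = 0·1440 + 661; 661 = 11·60 + 1 → 11:01, same day
→ 2025-01-29 11:01 BCL

2025-01-29 11:01 BCL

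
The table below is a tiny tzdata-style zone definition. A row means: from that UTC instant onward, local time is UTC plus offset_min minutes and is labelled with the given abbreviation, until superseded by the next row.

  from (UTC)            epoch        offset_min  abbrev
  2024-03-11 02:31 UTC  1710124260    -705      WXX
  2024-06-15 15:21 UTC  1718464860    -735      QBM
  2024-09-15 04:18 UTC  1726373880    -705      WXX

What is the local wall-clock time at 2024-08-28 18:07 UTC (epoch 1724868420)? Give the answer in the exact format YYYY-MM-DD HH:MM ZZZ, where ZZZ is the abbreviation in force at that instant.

Query: 2024-08-28 18:07 UTC
Rule 2/3 (QBM, -12:15): 2024-06-15 15:21 UTC ≤ query < 2024-09-15 04:18 UTC
18·60 + 7 - 735 = 352 min
352 = 0·1440 + 352; 352 = 5·60 + 52 → 05:52, same day
→ 2024-08-28 05:52 QBM

2024-08-28 05:52 QBM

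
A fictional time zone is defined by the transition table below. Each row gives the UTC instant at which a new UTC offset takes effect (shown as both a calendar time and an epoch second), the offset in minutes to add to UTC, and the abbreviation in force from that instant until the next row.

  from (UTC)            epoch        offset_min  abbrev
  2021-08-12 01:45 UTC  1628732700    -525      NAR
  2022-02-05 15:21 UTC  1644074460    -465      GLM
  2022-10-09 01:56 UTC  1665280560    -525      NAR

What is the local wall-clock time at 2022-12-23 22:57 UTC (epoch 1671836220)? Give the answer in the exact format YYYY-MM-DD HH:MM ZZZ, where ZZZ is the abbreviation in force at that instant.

Query: 2022-12-23 22:57 UTC
Rule 3/3 (NAR, -08:45): 2022-10-09 01:56 UTC ≤ query < +∞
22·60 + 57 - 525 = 852 min
852 = 0·1440 + 852; 852 = 14·60 + 12 → 14:12, same day
→ 2022-12-23 14:12 NAR

2022-12-23 14:12 NAR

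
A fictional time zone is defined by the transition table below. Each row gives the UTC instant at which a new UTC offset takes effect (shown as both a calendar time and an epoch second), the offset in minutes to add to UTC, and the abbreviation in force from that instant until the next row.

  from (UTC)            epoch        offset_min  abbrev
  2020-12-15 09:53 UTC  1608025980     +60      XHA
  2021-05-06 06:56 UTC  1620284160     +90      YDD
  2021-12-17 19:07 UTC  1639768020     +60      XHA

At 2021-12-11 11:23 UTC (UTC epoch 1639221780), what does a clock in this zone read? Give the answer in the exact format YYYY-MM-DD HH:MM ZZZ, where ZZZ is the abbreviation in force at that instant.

Query: 2021-12-11 11:23 UTC
Rule 2/3 (YDD, +01:30): 2021-05-06 06:56 UTC ≤ query < 2021-12-17 19:07 UTC
11·60 + 23 + 90 = 773 min
773 = 0·1440 + 773; 773 = 12·60 + 53 → 12:53, same day
→ 2021-12-11 12:53 YDD

2021-12-11 12:53 YDD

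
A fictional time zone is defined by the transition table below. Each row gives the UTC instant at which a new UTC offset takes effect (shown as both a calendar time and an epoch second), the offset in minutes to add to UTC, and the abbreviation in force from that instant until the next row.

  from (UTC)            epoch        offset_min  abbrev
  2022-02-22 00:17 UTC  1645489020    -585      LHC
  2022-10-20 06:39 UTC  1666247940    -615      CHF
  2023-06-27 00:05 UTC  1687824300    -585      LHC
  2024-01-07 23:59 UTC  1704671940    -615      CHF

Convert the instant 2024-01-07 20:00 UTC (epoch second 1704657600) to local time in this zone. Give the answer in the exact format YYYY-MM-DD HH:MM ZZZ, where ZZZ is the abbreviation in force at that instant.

2024-01-07 10:15 LHC

Query: 2024-01-07 20:00 UTC
Rule 3/4 (LHC, -09:45): 2023-06-27 00:05 UTC ≤ query < 2024-01-07 23:59 UTC
20·60 + 0 - 585 = 615 min
615 = 0·1440 + 615; 615 = 10·60 + 15 → 10:15, same day
→ 2024-01-07 10:15 LHC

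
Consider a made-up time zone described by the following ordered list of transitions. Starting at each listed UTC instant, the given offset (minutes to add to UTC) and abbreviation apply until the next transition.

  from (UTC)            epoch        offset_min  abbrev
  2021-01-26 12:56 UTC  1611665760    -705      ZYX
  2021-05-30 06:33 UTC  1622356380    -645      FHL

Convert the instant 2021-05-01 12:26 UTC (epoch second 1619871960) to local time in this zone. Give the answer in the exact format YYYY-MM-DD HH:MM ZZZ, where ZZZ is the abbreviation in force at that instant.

2021-05-01 00:41 ZYX

Query: 2021-05-01 12:26 UTC
Rule 1/2 (ZYX, -11:45): 2021-01-26 12:56 UTC ≤ query < 2021-05-30 06:33 UTC
12·60 + 26 - 705 = 41 min
41 = 0·1440 + 41; 41 = 0·60 + 41 → 00:41, same day
→ 2021-05-01 00:41 ZYX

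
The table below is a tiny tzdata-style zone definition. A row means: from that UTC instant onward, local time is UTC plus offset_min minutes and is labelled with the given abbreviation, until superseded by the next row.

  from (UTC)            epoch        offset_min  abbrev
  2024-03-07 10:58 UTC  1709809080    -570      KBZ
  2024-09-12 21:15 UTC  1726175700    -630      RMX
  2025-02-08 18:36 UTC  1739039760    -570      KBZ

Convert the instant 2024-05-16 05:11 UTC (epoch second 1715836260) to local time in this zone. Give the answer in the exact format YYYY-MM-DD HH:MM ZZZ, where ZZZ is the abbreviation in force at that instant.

Query: 2024-05-16 05:11 UTC
Rule 1/3 (KBZ, -09:30): 2024-03-07 10:58 UTC ≤ query < 2024-09-12 21:15 UTC
5·60 + 11 - 570 = -259 min
-259 = -1·1440 + 1181; 1181 = 19·60 + 41 → 19:41, 2024-05-16 - 1 day = 2024-05-15
→ 2024-05-15 19:41 KBZ

2024-05-15 19:41 KBZ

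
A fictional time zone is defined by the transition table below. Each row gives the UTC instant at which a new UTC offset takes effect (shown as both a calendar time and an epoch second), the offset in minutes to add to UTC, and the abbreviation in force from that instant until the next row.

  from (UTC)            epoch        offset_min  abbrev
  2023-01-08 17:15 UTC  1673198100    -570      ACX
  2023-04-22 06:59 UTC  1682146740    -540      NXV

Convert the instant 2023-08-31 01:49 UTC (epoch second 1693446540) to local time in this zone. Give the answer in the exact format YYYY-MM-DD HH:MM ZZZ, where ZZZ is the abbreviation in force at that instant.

Query: 2023-08-31 01:49 UTC
Rule 2/2 (NXV, -09:00): 2023-04-22 06:59 UTC ≤ query < +∞
1·60 + 49 - 540 = -431 min
-431 = -1·1440 + 1009; 1009 = 16·60 + 49 → 16:49, 2023-08-31 - 1 day = 2023-08-30
→ 2023-08-30 16:49 NXV

2023-08-30 16:49 NXV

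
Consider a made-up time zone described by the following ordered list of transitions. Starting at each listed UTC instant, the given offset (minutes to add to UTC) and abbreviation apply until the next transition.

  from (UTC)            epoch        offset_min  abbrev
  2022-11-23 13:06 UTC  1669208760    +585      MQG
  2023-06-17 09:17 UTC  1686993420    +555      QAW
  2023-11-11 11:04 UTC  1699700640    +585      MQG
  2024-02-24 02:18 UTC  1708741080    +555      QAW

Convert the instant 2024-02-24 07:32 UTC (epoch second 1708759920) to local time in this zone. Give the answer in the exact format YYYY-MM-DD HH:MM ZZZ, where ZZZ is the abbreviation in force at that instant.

2024-02-24 16:47 QAW

Query: 2024-02-24 07:32 UTC
Rule 4/4 (QAW, +09:15): 2024-02-24 02:18 UTC ≤ query < +∞
7·60 + 32 + 555 = 1007 min
1007 = 0·1440 + 1007; 1007 = 16·60 + 47 → 16:47, same day
→ 2024-02-24 16:47 QAW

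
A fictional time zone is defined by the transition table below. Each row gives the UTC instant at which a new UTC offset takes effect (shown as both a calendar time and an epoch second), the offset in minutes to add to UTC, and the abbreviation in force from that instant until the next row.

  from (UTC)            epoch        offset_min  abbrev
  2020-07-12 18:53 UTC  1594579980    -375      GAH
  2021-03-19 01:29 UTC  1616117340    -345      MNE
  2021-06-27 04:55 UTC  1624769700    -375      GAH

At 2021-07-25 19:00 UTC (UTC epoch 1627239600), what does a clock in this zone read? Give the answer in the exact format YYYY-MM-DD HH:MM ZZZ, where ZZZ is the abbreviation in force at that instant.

Query: 2021-07-25 19:00 UTC
Rule 3/3 (GAH, -06:15): 2021-06-27 04:55 UTC ≤ query < +∞
19·60 + 0 - 375 = 765 min
765 = 0·1440 + 765; 765 = 12·60 + 45 → 12:45, same day
→ 2021-07-25 12:45 GAH

2021-07-25 12:45 GAH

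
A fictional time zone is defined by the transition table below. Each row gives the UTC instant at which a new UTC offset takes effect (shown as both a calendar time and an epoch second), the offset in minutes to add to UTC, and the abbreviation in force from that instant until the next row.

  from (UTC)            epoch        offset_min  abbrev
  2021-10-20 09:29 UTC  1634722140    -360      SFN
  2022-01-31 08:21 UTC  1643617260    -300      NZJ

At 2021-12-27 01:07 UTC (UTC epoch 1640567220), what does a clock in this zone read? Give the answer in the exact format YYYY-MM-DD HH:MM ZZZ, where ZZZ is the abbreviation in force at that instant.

2021-12-26 19:07 SFN

Query: 2021-12-27 01:07 UTC
Rule 1/2 (SFN, -06:00): 2021-10-20 09:29 UTC ≤ query < 2022-01-31 08:21 UTC
1·60 + 7 - 360 = -293 min
-293 = -1·1440 + 1147; 1147 = 19·60 + 7 → 19:07, 2021-12-27 - 1 day = 2021-12-26
→ 2021-12-26 19:07 SFN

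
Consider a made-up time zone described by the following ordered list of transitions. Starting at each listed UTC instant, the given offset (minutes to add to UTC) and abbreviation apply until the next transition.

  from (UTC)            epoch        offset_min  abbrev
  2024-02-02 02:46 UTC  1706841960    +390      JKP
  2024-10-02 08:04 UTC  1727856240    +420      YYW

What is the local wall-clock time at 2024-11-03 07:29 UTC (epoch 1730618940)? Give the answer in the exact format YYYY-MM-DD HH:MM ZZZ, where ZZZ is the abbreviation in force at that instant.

2024-11-03 14:29 YYW

Query: 2024-11-03 07:29 UTC
Rule 2/2 (YYW, +07:00): 2024-10-02 08:04 UTC ≤ query < +∞
7·60 + 29 + 420 = 869 min
869 = 0·1440 + 869; 869 = 14·60 + 29 → 14:29, same day
→ 2024-11-03 14:29 YYW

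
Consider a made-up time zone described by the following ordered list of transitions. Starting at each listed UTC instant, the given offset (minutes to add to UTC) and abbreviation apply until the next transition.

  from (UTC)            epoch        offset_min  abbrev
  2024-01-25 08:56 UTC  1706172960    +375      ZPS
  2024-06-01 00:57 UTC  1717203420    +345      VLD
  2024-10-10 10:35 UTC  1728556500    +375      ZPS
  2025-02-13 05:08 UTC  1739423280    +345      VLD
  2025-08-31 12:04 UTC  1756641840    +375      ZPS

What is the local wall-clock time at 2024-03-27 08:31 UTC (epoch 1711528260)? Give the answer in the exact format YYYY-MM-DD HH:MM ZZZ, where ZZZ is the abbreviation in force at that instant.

Query: 2024-03-27 08:31 UTC
Rule 1/5 (ZPS, +06:15): 2024-01-25 08:56 UTC ≤ query < 2024-06-01 00:57 UTC
8·60 + 31 + 375 = 886 min
886 = 0·1440 + 886; 886 = 14·60 + 46 → 14:46, same day
→ 2024-03-27 14:46 ZPS

2024-03-27 14:46 ZPS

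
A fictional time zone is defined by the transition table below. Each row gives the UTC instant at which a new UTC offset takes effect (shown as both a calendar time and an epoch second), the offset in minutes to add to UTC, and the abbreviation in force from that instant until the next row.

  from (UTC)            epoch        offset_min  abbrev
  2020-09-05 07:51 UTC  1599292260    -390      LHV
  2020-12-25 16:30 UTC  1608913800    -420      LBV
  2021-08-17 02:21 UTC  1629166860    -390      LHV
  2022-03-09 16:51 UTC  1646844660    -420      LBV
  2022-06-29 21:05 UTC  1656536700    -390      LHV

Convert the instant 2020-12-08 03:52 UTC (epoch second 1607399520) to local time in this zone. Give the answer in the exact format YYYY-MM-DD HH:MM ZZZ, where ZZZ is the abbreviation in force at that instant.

Query: 2020-12-08 03:52 UTC
Rule 1/5 (LHV, -06:30): 2020-09-05 07:51 UTC ≤ query < 2020-12-25 16:30 UTC
3·60 + 52 - 390 = -158 min
-158 = -1·1440 + 1282; 1282 = 21·60 + 22 → 21:22, 2020-12-08 - 1 day = 2020-12-07
→ 2020-12-07 21:22 LHV

2020-12-07 21:22 LHV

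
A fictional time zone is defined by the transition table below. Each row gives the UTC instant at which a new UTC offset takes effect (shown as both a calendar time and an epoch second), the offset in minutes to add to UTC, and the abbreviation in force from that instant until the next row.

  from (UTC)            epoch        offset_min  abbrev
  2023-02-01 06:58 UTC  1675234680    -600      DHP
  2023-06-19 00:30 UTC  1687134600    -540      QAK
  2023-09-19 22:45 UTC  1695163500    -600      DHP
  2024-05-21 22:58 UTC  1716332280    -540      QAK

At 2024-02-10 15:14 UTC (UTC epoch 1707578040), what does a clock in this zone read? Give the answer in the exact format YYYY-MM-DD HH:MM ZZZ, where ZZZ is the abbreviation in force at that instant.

2024-02-10 05:14 DHP

Query: 2024-02-10 15:14 UTC
Rule 3/4 (DHP, -10:00): 2023-09-19 22:45 UTC ≤ query < 2024-05-21 22:58 UTC
15·60 + 14 - 600 = 314 min
314 = 0·1440 + 314; 314 = 5·60 + 14 → 05:14, same day
→ 2024-02-10 05:14 DHP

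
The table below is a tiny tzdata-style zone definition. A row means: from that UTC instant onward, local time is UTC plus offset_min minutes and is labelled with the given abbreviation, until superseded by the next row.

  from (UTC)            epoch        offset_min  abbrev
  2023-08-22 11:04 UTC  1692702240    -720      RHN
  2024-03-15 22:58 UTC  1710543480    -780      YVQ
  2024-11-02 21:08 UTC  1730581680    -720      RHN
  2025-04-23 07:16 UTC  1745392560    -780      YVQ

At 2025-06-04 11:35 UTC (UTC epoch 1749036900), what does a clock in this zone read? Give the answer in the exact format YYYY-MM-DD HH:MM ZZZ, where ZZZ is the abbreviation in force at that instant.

2025-06-03 22:35 YVQ

Query: 2025-06-04 11:35 UTC
Rule 4/4 (YVQ, -13:00): 2025-04-23 07:16 UTC ≤ query < +∞
11·60 + 35 - 780 = -85 min
-85 = -1·1440 + 1355; 1355 = 22·60 + 35 → 22:35, 2025-06-04 - 1 day = 2025-06-03
→ 2025-06-03 22:35 YVQ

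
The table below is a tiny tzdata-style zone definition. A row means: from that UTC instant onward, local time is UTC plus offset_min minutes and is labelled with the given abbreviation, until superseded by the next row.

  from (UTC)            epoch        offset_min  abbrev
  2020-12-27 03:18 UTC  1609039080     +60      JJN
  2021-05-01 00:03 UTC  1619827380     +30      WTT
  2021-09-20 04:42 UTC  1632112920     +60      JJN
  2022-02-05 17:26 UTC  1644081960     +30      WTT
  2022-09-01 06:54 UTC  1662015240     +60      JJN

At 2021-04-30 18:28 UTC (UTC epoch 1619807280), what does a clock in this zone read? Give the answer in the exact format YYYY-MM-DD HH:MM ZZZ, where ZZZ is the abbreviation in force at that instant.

2021-04-30 19:28 JJN

Query: 2021-04-30 18:28 UTC
Rule 1/5 (JJN, +01:00): 2020-12-27 03:18 UTC ≤ query < 2021-05-01 00:03 UTC
18·60 + 28 + 60 = 1168 min
1168 = 0·1440 + 1168; 1168 = 19·60 + 28 → 19:28, same day
→ 2021-04-30 19:28 JJN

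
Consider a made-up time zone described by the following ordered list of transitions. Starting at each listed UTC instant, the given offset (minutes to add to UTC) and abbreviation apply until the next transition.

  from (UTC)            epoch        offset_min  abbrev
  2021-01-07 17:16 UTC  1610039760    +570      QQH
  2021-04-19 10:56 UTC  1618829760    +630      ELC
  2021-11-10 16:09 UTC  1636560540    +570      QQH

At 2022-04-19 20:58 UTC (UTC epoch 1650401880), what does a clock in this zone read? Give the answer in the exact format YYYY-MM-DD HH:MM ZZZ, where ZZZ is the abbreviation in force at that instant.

Query: 2022-04-19 20:58 UTC
Rule 3/3 (QQH, +09:30): 2021-11-10 16:09 UTC ≤ query < +∞
20·60 + 58 + 570 = 1828 min
1828 = 1·1440 + 388; 388 = 6·60 + 28 → 06:28, 2022-04-19 + 1 day = 2022-04-20
→ 2022-04-20 06:28 QQH

2022-04-20 06:28 QQH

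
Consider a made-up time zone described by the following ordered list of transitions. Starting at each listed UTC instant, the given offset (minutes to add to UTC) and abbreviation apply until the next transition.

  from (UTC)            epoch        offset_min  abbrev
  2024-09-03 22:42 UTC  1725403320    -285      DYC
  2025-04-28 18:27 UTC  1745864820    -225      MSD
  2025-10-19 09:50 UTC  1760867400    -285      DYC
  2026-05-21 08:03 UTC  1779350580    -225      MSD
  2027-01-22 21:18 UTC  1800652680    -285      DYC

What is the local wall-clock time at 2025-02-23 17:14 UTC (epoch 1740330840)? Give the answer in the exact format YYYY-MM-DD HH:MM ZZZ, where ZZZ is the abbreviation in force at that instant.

Query: 2025-02-23 17:14 UTC
Rule 1/5 (DYC, -04:45): 2024-09-03 22:42 UTC ≤ query < 2025-04-28 18:27 UTC
17·60 + 14 - 285 = 749 min
749 = 0·1440 + 749; 749 = 12·60 + 29 → 12:29, same day
→ 2025-02-23 12:29 DYC

2025-02-23 12:29 DYC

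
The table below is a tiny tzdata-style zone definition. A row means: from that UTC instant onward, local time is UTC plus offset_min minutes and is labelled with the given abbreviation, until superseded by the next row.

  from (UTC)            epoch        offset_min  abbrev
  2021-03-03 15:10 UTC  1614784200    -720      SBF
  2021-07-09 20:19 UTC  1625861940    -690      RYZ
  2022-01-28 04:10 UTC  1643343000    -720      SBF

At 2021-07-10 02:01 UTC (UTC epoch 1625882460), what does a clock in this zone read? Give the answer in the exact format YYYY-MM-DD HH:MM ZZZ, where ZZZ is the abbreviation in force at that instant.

Query: 2021-07-10 02:01 UTC
Rule 2/3 (RYZ, -11:30): 2021-07-09 20:19 UTC ≤ query < 2022-01-28 04:10 UTC
2·60 + 1 - 690 = -569 min
-569 = -1·1440 + 871; 871 = 14·60 + 31 → 14:31, 2021-07-10 - 1 day = 2021-07-09
→ 2021-07-09 14:31 RYZ

2021-07-09 14:31 RYZ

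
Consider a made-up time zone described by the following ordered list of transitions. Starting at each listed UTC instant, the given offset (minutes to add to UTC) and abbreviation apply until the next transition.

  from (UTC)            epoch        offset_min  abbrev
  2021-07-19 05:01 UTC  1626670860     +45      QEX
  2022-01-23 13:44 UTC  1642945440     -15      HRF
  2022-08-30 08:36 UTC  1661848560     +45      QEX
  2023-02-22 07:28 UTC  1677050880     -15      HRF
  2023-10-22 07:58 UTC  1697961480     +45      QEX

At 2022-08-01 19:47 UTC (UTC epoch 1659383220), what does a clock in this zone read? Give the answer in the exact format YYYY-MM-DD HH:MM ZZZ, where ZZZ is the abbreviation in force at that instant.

2022-08-01 19:32 HRF

Query: 2022-08-01 19:47 UTC
Rule 2/5 (HRF, -00:15): 2022-01-23 13:44 UTC ≤ query < 2022-08-30 08:36 UTC
19·60 + 47 - 15 = 1172 min
1172 = 0·1440 + 1172; 1172 = 19·60 + 32 → 19:32, same day
→ 2022-08-01 19:32 HRF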